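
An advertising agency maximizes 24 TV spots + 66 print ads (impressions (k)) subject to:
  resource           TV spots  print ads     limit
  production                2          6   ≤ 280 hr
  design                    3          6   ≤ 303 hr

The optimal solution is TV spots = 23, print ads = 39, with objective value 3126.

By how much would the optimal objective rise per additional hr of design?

At the optimum: production uses 280 of 280 (binding); design uses 303 of 303 (binding).
From A_Bᵀ y = c: 2·y_production + 3·y_design = 24; 6·y_production + 6·y_design = 66.
Solving: y_production = 9, y_design = 2.
Shadow price of design = 2.

2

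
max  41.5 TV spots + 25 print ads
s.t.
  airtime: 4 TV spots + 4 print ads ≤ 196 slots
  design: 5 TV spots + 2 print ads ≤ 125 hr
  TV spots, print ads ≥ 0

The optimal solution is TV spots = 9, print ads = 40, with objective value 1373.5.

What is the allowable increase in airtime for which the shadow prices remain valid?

54

Binding constraints: airtime, design. The basis is B = [[4,4],[5,2]] with det -12.
Per unit increase in airtime, x* moves by d = (-0.1667, 0.4167).
The basis stays optimal until TV spots reaches 0; allowable increase = 54 slots.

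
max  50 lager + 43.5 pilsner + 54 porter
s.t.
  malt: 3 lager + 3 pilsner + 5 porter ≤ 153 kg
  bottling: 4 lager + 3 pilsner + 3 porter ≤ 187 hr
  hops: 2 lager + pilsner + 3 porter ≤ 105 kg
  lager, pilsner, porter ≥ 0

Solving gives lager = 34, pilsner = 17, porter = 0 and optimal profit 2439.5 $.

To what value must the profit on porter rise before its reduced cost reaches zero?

59.5

Check each constraint at x*: malt 153/153 (tight); bottling 187/187 (tight); hops 85/105 (slack 20).
Since hops is not tight, its dual is 0.
The binding rows give the dual system: 3·y_malt + 4·y_bottling = 50 and 3·y_malt + 3·y_bottling = 43.5.
Solving: y_malt = 8, y_bottling = 6.5.
porter enters the basis when its profit ≥ yᵀa₃ = 8·5 + 6.5·3 = 59.5.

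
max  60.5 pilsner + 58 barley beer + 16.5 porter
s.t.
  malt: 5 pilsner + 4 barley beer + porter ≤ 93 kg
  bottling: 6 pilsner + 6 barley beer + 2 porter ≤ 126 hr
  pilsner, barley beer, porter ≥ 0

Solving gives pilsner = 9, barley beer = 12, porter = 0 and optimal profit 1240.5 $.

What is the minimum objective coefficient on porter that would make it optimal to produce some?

Both malt and bottling are binding at x*.
From A_Bᵀ y = c: 5·y_malt + 6·y_bottling = 60.5; 4·y_malt + 6·y_bottling = 58.
Solving: y_malt = 2.5, y_bottling = 8.
porter enters the basis when its profit ≥ yᵀa₃ = 2.5·1 + 8·2 = 18.5.

18.5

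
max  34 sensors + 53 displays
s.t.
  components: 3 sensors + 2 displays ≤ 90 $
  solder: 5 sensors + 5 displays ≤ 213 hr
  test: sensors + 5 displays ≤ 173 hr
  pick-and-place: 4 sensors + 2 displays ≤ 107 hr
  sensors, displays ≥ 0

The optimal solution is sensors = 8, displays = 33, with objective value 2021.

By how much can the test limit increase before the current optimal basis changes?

Binding constraints: components, test. The basis is B = [[3,2],[1,5]] with det 13.
Per unit increase in test, x* moves by d = (-0.1538, 0.2308).
The basis stays optimal until solder becomes binding; allowable increase = 20.8 hr.

20.8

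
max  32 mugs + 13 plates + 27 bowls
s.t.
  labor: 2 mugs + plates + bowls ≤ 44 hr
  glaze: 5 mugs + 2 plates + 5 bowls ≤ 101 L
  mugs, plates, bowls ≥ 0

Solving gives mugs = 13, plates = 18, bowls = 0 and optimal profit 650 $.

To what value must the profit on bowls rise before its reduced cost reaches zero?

Both labor and glaze are binding at x*.
Dual feasibility on the basic columns requires 2·y_labor + 5·y_glaze = 32, 1·y_labor + 2·y_glaze = 13.
Solving: y_labor = 1, y_glaze = 6.
bowls enters the basis when its profit ≥ yᵀa₃ = 1·1 + 6·5 = 31.

31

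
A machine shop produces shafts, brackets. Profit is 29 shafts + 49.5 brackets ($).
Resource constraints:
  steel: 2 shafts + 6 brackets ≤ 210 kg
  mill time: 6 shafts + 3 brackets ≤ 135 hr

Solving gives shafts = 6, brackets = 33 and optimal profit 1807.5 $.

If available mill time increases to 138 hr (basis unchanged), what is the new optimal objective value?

Check each constraint at x*: steel 210/210 (tight); mill time 135/135 (tight).
The binding rows give the dual system: 2·y_steel + 6·y_mill time = 29 and 6·y_steel + 3·y_mill time = 49.5.
This yields shadow prices y_steel = 7, y_mill time = 2.5.
Δz = y_mill time·Δb = 2.5 × (3) = 7.5, so new z* = 1807.5 + 7.5 = 1815.

1815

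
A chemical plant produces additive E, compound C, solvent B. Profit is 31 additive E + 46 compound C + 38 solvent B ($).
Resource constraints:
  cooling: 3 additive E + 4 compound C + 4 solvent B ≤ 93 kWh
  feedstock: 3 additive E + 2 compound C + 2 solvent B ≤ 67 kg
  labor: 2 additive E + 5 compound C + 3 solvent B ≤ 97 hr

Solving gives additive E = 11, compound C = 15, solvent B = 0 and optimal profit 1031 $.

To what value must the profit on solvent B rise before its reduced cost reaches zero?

42

Binding: cooling and labor. Non-binding: feedstock (4 unused).
By complementary slackness, y = 0 for the non-binding constraint.
The binding rows give the dual system: 3·y_cooling + 2·y_labor = 31 and 4·y_cooling + 5·y_labor = 46.
Solving: y_cooling = 9, y_labor = 2.
solvent B enters the basis when its profit ≥ yᵀa₃ = 9·4 + 2·3 = 42.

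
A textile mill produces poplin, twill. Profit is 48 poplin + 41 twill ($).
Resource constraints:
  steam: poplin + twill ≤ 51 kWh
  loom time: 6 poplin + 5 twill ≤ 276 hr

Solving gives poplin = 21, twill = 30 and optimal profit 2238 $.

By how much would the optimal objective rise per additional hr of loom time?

Both steam and loom time are binding at x*.
The binding rows give the dual system: 1·y_steam + 6·y_loom time = 48 and 1·y_steam + 5·y_loom time = 41.
→ y_steam = 6 and y_loom time = 7.
Shadow price of loom time = 7.

7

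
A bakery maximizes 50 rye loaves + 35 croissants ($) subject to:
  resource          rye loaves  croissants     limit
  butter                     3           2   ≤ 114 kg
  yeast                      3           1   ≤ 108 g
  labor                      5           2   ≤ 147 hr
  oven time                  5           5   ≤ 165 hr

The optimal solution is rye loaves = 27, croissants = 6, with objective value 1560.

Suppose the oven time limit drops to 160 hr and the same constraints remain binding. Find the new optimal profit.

Binding: labor and oven time. Non-binding: butter (21 unused), yeast (21 unused).
By complementary slackness, y = 0 for the non-binding constraints.
The binding rows give the dual system: 5·y_labor + 5·y_oven time = 50 and 2·y_labor + 5·y_oven time = 35.
This yields shadow prices y_labor = 5, y_oven time = 5.
Δz = y_oven time·Δb = 5 × (-5) = -25, so new z* = 1560 − 25 = 1535.

1535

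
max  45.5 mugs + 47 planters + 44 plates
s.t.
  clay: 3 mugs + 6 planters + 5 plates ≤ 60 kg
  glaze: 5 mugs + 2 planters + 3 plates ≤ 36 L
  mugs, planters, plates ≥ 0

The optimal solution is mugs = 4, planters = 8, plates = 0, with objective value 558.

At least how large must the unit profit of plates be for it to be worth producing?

46.5

At the optimum: clay uses 60 of 60 (binding); glaze uses 36 of 36 (binding).
Dual feasibility on the basic columns requires 3·y_clay + 5·y_glaze = 45.5, 6·y_clay + 2·y_glaze = 47.
→ y_clay = 6 and y_glaze = 5.5.
plates enters the basis when its profit ≥ yᵀa₃ = 6·5 + 5.5·3 = 46.5.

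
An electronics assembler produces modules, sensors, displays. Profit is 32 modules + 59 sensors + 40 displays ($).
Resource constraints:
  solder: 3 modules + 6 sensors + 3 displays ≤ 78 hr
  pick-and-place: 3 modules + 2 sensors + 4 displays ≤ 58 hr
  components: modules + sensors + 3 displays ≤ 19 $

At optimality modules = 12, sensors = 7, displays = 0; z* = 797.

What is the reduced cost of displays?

Check each constraint at x*: solder 78/78 (tight); pick-and-place 50/58 (slack 8); components 19/19 (tight).
Slack constraints have shadow price 0 (complementary slackness).
Dual feasibility on the basic columns requires 3·y_solder + 1·y_components = 32, 6·y_solder + 1·y_components = 59.
→ y_solder = 9 and y_components = 5.
Reduced cost of displays: c₃ − yᵀa₃ = 40 − (9·3 + 5·3) = 40 − 42 = -2.

-2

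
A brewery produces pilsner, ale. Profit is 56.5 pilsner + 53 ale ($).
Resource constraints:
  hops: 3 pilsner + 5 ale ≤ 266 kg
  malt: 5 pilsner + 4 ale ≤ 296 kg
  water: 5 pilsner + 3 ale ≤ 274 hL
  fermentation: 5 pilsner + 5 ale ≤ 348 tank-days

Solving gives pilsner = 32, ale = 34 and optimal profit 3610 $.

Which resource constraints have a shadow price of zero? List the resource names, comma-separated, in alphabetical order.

fermentation, water

hops: 266/266 (binding)
malt: 296/296 (binding)
water: 262/274 (slack 12)
fermentation: 330/348 (slack 18)
By complementary slackness, a constraint with positive slack has shadow price 0 → fermentation, water.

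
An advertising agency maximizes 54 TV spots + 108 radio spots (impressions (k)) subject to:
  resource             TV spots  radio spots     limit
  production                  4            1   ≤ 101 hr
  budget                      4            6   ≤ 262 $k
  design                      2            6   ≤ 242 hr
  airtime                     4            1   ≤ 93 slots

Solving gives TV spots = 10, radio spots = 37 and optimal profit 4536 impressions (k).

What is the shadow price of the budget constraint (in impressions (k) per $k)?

9

Check each constraint at x*: production 77/101 (slack 24); budget 262/262 (tight); design 242/242 (tight); airtime 77/93 (slack 16).
Since production, airtime are not tight, their duals are 0.
From A_Bᵀ y = c: 4·y_budget + 2·y_design = 54; 6·y_budget + 6·y_design = 108.
This yields shadow prices y_budget = 9, y_design = 9.
Shadow price of budget = 9.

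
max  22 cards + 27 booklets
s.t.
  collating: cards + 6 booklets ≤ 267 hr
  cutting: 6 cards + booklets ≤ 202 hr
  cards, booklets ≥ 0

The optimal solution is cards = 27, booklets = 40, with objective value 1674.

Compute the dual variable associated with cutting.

3

Check each constraint at x*: collating 267/267 (tight); cutting 202/202 (tight).
From A_Bᵀ y = c: 1·y_collating + 6·y_cutting = 22; 6·y_collating + 1·y_cutting = 27.
This yields shadow prices y_collating = 4, y_cutting = 3.
Shadow price of cutting = 3.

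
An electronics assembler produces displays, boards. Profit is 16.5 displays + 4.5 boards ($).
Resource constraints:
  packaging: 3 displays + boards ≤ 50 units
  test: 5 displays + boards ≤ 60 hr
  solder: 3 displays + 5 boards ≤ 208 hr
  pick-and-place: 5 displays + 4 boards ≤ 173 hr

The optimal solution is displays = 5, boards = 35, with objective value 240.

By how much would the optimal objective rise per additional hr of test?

1.5

At the optimum: packaging uses 50 of 50 (binding); test uses 60 of 60 (binding); solder uses 190 of 208 (slack = 18); pick-and-place uses 165 of 173 (slack = 8).
Since solder, pick-and-place are not tight, their duals are 0.
Dual feasibility on the basic columns requires 3·y_packaging + 5·y_test = 16.5, 1·y_packaging + 1·y_test = 4.5.
Solving: y_packaging = 3, y_test = 1.5.
Shadow price of test = 1.5.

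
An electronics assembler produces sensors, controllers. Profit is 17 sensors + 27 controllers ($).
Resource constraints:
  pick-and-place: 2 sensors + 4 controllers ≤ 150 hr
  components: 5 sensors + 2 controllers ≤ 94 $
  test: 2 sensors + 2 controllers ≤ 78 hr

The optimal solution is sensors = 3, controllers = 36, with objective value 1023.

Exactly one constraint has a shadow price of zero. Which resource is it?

components

pick-and-place: 150/150 (binding)
components: 87/94 (slack 7)
test: 78/78 (binding)
By complementary slackness, a constraint with positive slack has shadow price 0 → components.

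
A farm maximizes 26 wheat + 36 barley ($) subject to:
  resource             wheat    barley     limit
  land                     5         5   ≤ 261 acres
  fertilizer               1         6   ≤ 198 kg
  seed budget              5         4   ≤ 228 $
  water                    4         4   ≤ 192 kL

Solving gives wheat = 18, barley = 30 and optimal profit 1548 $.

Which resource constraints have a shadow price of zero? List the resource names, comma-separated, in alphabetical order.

land: 240/261 (slack 21)
fertilizer: 198/198 (binding)
seed budget: 210/228 (slack 18)
water: 192/192 (binding)
By complementary slackness, a constraint with positive slack has shadow price 0 → land, seed budget.

land, seed budget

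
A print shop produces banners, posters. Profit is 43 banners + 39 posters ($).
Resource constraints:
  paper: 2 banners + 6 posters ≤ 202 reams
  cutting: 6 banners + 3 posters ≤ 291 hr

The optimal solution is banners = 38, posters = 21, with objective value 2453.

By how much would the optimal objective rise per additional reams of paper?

Check each constraint at x*: paper 202/202 (tight); cutting 291/291 (tight).
From A_Bᵀ y = c: 2·y_paper + 6·y_cutting = 43; 6·y_paper + 3·y_cutting = 39.
→ y_paper = 3.5 and y_cutting = 6.
Shadow price of paper = 3.5.

3.5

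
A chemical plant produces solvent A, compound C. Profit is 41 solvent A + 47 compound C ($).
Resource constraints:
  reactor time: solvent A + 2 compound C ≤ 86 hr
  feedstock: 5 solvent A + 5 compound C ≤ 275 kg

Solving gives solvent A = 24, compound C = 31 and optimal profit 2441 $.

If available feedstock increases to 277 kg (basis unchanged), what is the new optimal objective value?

2455

At the optimum: reactor time uses 86 of 86 (binding); feedstock uses 275 of 275 (binding).
From A_Bᵀ y = c: 1·y_reactor time + 5·y_feedstock = 41; 2·y_reactor time + 5·y_feedstock = 47.
Solving: y_reactor time = 6, y_feedstock = 7.
Δz = y_feedstock·Δb = 7 × (2) = 14, so new z* = 2441 + 14 = 2455.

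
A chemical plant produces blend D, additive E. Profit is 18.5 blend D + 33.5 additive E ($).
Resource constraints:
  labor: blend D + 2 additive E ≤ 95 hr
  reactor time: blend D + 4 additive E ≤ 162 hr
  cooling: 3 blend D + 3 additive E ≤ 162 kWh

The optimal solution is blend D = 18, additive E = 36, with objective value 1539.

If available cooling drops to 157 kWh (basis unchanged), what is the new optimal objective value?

1516.5

Binding: reactor time and cooling. Non-binding: labor (5 unused).
Slack constraints have shadow price 0 (complementary slackness).
The binding rows give the dual system: 1·y_reactor time + 3·y_cooling = 18.5 and 4·y_reactor time + 3·y_cooling = 33.5.
This yields shadow prices y_reactor time = 5, y_cooling = 4.5.
Δz = y_cooling·Δb = 4.5 × (-5) = -22.5, so new z* = 1539 − 22.5 = 1516.5.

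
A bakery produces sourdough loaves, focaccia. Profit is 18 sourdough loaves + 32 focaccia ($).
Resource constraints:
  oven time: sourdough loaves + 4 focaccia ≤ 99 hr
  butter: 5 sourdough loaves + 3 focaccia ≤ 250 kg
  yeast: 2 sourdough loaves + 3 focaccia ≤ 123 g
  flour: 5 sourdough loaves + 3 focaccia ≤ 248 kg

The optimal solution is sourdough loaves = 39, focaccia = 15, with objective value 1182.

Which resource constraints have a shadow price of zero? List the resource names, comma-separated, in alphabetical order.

butter, flour

oven time: 99/99 (binding)
butter: 240/250 (slack 10)
yeast: 123/123 (binding)
flour: 240/248 (slack 8)
By complementary slackness, a constraint with positive slack has shadow price 0 → butter, flour.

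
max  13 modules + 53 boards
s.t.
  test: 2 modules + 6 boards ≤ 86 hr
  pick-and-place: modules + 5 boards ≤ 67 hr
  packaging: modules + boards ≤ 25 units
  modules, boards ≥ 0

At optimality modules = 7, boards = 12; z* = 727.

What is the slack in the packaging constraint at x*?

packaging used = 1·7 + 1·12 = 19; slack = 25 − 19 = 6.

6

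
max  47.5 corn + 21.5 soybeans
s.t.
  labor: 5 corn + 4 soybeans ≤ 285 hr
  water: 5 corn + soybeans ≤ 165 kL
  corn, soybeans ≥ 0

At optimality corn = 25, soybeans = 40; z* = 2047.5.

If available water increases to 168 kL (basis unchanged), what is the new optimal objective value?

2064

Check each constraint at x*: labor 285/285 (tight); water 165/165 (tight).
The binding rows give the dual system: 5·y_labor + 5·y_water = 47.5 and 4·y_labor + 1·y_water = 21.5.
→ y_labor = 4 and y_water = 5.5.
Δz = y_water·Δb = 5.5 × (3) = 16.5, so new z* = 2047.5 + 16.5 = 2064.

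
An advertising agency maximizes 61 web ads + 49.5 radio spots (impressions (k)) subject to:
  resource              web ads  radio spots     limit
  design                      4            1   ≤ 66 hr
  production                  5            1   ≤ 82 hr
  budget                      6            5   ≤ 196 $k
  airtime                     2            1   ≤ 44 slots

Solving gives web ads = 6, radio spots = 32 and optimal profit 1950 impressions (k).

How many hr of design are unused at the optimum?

design used = 4·6 + 1·32 = 56; slack = 66 − 56 = 10.

10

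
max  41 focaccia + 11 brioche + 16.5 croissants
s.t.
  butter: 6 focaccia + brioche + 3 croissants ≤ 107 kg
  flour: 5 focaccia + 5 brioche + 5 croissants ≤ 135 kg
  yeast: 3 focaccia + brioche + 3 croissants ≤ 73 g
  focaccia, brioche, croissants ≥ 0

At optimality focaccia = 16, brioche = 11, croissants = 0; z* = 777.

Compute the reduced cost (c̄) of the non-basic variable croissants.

At the optimum: butter uses 107 of 107 (binding); flour uses 135 of 135 (binding); yeast uses 59 of 73 (slack = 14).
Slack constraints have shadow price 0 (complementary slackness).
Dual feasibility on the basic columns requires 6·y_butter + 5·y_flour = 41, 1·y_butter + 5·y_flour = 11.
→ y_butter = 6 and y_flour = 1.
Reduced cost of croissants: c₃ − yᵀa₃ = 16.5 − (6·3 + 1·5) = 16.5 − 23 = -6.5.

-6.5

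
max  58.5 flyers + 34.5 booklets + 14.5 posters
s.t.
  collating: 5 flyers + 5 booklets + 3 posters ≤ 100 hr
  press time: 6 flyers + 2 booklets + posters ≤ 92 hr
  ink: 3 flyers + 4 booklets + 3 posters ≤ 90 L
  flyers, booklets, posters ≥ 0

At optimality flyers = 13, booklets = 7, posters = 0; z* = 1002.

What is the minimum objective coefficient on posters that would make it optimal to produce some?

19.5

Binding: collating and press time. Non-binding: ink (23 unused).
Slack constraints have shadow price 0 (complementary slackness).
The binding rows give the dual system: 5·y_collating + 6·y_press time = 58.5 and 5·y_collating + 2·y_press time = 34.5.
→ y_collating = 4.5 and y_press time = 6.
posters enters the basis when its profit ≥ yᵀa₃ = 4.5·3 + 6·1 = 19.5.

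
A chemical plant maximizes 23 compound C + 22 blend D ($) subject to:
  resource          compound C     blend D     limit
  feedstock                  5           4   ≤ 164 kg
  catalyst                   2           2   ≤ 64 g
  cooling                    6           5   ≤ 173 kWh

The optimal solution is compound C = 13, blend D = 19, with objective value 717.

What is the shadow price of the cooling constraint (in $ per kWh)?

Binding: catalyst and cooling. Non-binding: feedstock (23 unused).
Slack constraints have shadow price 0 (complementary slackness).
Dual feasibility on the basic columns requires 2·y_catalyst + 6·y_cooling = 23, 2·y_catalyst + 5·y_cooling = 22.
→ y_catalyst = 8.5 and y_cooling = 1.
Shadow price of cooling = 1.

1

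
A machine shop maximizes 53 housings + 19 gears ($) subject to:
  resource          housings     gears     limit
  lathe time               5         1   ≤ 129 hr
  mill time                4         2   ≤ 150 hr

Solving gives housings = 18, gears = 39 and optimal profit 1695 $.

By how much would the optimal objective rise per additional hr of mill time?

7

Check each constraint at x*: lathe time 129/129 (tight); mill time 150/150 (tight).
The binding rows give the dual system: 5·y_lathe time + 4·y_mill time = 53 and 1·y_lathe time + 2·y_mill time = 19.
→ y_lathe time = 5 and y_mill time = 7.
Shadow price of mill time = 7.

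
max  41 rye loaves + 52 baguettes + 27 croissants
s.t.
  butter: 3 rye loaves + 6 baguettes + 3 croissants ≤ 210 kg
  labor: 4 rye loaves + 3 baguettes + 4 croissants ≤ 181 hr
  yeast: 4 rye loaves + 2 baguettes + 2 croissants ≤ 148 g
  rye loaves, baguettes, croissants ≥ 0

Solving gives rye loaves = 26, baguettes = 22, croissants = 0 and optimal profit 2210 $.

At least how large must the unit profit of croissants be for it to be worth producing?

31

At the optimum: butter uses 210 of 210 (binding); labor uses 170 of 181 (slack = 11); yeast uses 148 of 148 (binding).
Slack constraints have shadow price 0 (complementary slackness).
The binding rows give the dual system: 3·y_butter + 4·y_yeast = 41 and 6·y_butter + 2·y_yeast = 52.
→ y_butter = 7 and y_yeast = 5.
croissants enters the basis when its profit ≥ yᵀa₃ = 7·3 + 5·2 = 31.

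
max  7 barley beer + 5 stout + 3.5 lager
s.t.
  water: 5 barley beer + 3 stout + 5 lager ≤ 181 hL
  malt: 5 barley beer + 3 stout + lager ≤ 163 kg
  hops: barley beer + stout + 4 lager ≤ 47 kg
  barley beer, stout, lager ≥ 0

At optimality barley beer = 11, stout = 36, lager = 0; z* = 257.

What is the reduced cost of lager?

-5.5

Check each constraint at x*: water 163/181 (slack 18); malt 163/163 (tight); hops 47/47 (tight).
Slack constraints have shadow price 0 (complementary slackness).
Dual feasibility on the basic columns requires 5·y_malt + 1·y_hops = 7, 3·y_malt + 1·y_hops = 5.
→ y_malt = 1 and y_hops = 2.
Reduced cost of lager: c₃ − yᵀa₃ = 3.5 − (1·1 + 2·4) = 3.5 − 9 = -5.5.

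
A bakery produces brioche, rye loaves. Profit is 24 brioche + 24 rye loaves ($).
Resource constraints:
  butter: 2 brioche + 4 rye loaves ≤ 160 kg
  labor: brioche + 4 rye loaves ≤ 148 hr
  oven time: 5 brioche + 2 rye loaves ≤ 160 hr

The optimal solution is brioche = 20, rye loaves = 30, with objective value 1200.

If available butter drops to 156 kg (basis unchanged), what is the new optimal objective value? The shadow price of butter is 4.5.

1182

Δb = -4, so new z* = 1200 + (4.5)·(-4) = 1200 − 18 = 1182.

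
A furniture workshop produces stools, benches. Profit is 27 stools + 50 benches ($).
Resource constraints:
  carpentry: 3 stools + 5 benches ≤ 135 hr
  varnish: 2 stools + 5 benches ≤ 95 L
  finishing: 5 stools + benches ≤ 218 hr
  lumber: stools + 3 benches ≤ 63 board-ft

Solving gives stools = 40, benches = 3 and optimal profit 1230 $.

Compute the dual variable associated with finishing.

Binding: carpentry and varnish. Non-binding: finishing (15 unused), lumber (14 unused).
Since finishing, lumber are not tight, their duals are 0.
Dual feasibility on the basic columns requires 3·y_carpentry + 2·y_varnish = 27, 5·y_carpentry + 5·y_varnish = 50.
→ y_carpentry = 7 and y_varnish = 3.
Shadow price of finishing = 0.

0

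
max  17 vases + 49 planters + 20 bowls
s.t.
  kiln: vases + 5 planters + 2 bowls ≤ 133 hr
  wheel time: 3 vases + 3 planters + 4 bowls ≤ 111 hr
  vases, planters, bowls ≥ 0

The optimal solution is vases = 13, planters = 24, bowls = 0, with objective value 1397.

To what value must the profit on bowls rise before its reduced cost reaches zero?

28

At the optimum: kiln uses 133 of 133 (binding); wheel time uses 111 of 111 (binding).
Dual feasibility on the basic columns requires 1·y_kiln + 3·y_wheel time = 17, 5·y_kiln + 3·y_wheel time = 49.
Solving: y_kiln = 8, y_wheel time = 3.
bowls enters the basis when its profit ≥ yᵀa₃ = 8·2 + 3·4 = 28.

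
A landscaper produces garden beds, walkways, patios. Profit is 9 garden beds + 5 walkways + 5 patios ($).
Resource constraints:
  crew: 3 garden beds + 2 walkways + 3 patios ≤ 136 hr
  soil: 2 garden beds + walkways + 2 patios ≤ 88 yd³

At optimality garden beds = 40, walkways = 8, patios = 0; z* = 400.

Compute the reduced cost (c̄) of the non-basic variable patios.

-4

Check each constraint at x*: crew 136/136 (tight); soil 88/88 (tight).
Dual feasibility on the basic columns requires 3·y_crew + 2·y_soil = 9, 2·y_crew + 1·y_soil = 5.
Solving: y_crew = 1, y_soil = 3.
Reduced cost of patios: c₃ − yᵀa₃ = 5 − (1·3 + 3·2) = 5 − 9 = -4.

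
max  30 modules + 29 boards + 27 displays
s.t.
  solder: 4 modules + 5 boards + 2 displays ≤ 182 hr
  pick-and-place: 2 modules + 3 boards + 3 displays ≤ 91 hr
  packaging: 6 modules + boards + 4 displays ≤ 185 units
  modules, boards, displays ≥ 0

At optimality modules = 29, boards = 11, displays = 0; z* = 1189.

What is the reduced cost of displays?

-8

Check each constraint at x*: solder 171/182 (slack 11); pick-and-place 91/91 (tight); packaging 185/185 (tight).
Slack constraints have shadow price 0 (complementary slackness).
Dual feasibility on the basic columns requires 2·y_pick-and-place + 6·y_packaging = 30, 3·y_pick-and-place + 1·y_packaging = 29.
This yields shadow prices y_pick-and-place = 9, y_packaging = 2.
Reduced cost of displays: c₃ − yᵀa₃ = 27 − (9·3 + 2·4) = 27 − 35 = -8.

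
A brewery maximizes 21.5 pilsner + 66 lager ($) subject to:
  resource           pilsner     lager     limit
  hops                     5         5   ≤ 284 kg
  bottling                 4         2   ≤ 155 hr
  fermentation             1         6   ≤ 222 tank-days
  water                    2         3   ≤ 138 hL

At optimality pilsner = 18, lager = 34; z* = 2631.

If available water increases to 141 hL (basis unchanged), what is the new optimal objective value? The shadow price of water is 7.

2652

Δb = 3, so new z* = 2631 + (7)·(3) = 2631 + 21 = 2652.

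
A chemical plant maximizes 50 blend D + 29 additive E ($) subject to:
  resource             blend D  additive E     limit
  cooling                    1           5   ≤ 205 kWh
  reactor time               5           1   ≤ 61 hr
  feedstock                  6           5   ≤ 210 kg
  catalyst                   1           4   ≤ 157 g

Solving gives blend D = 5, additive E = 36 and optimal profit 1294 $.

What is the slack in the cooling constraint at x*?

cooling used = 1·5 + 5·36 = 185; slack = 205 − 185 = 20.

20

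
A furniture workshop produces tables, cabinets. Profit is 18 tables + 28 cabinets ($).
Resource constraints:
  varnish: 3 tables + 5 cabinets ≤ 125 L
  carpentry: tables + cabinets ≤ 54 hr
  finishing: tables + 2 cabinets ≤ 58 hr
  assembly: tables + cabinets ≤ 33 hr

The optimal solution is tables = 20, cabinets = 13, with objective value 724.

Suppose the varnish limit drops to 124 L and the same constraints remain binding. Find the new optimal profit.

719

Check each constraint at x*: varnish 125/125 (tight); carpentry 33/54 (slack 21); finishing 46/58 (slack 12); assembly 33/33 (tight).
Slack constraints have shadow price 0 (complementary slackness).
Dual feasibility on the basic columns requires 3·y_varnish + 1·y_assembly = 18, 5·y_varnish + 1·y_assembly = 28.
This yields shadow prices y_varnish = 5, y_assembly = 3.
Δz = y_varnish·Δb = 5 × (-1) = -5, so new z* = 724 − 5 = 719.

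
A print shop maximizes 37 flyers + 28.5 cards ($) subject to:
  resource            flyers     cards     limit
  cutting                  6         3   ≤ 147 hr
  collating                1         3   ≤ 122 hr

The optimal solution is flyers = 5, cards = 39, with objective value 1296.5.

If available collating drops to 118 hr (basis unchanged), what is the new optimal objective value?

Check each constraint at x*: cutting 147/147 (tight); collating 122/122 (tight).
From A_Bᵀ y = c: 6·y_cutting + 1·y_collating = 37; 3·y_cutting + 3·y_collating = 28.5.
→ y_cutting = 5.5 and y_collating = 4.
Δz = y_collating·Δb = 4 × (-4) = -16, so new z* = 1296.5 − 16 = 1280.5.

1280.5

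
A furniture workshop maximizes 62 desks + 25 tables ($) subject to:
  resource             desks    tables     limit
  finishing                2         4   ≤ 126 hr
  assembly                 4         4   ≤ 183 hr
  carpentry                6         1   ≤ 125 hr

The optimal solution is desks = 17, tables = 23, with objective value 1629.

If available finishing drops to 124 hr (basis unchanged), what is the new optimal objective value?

1621

Check each constraint at x*: finishing 126/126 (tight); assembly 160/183 (slack 23); carpentry 125/125 (tight).
Since assembly is not tight, its dual is 0.
From A_Bᵀ y = c: 2·y_finishing + 6·y_carpentry = 62; 4·y_finishing + 1·y_carpentry = 25.
This yields shadow prices y_finishing = 4, y_carpentry = 9.
Δz = y_finishing·Δb = 4 × (-2) = -8, so new z* = 1629 − 8 = 1621.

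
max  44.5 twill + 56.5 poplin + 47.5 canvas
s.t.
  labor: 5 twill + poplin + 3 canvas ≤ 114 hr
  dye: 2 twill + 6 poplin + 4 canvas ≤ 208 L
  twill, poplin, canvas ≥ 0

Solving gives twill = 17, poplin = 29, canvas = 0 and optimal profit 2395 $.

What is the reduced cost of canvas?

-3

At the optimum: labor uses 114 of 114 (binding); dye uses 208 of 208 (binding).
From A_Bᵀ y = c: 5·y_labor + 2·y_dye = 44.5; 1·y_labor + 6·y_dye = 56.5.
This yields shadow prices y_labor = 5.5, y_dye = 8.5.
Reduced cost of canvas: c₃ − yᵀa₃ = 47.5 − (5.5·3 + 8.5·4) = 47.5 − 50.5 = -3.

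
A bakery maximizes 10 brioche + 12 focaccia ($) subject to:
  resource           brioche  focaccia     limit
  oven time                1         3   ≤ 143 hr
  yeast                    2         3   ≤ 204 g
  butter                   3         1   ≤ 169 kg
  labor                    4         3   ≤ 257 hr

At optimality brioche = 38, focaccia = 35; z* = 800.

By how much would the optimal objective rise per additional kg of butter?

Check each constraint at x*: oven time 143/143 (tight); yeast 181/204 (slack 23); butter 149/169 (slack 20); labor 257/257 (tight).
By complementary slackness, y = 0 for the non-binding constraints.
Dual feasibility on the basic columns requires 1·y_oven time + 4·y_labor = 10, 3·y_oven time + 3·y_labor = 12.
→ y_oven time = 2 and y_labor = 2.
Shadow price of butter = 0.

0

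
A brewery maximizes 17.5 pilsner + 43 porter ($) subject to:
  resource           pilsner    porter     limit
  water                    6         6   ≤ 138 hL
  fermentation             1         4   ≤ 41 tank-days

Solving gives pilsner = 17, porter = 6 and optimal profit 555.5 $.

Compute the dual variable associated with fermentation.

8.5

Both water and fermentation are binding at x*.
Dual feasibility on the basic columns requires 6·y_water + 1·y_fermentation = 17.5, 6·y_water + 4·y_fermentation = 43.
This yields shadow prices y_water = 1.5, y_fermentation = 8.5.
Shadow price of fermentation = 8.5.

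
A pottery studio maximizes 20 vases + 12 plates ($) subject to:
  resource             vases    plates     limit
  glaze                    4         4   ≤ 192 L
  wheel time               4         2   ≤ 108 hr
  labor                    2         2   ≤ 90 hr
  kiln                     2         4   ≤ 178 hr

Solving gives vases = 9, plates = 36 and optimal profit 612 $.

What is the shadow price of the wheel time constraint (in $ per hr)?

4

At the optimum: glaze uses 180 of 192 (slack = 12); wheel time uses 108 of 108 (binding); labor uses 90 of 90 (binding); kiln uses 162 of 178 (slack = 16).
Since glaze, kiln are not tight, their duals are 0.
Dual feasibility on the basic columns requires 4·y_wheel time + 2·y_labor = 20, 2·y_wheel time + 2·y_labor = 12.
This yields shadow prices y_wheel time = 4, y_labor = 2.
Shadow price of wheel time = 4.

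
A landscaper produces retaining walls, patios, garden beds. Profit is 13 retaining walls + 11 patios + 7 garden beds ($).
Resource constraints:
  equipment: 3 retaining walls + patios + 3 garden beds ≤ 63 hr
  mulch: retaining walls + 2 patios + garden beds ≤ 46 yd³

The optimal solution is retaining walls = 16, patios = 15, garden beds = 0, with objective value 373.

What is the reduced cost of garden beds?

-6

Both equipment and mulch are binding at x*.
Dual feasibility on the basic columns requires 3·y_equipment + 1·y_mulch = 13, 1·y_equipment + 2·y_mulch = 11.
Solving: y_equipment = 3, y_mulch = 4.
Reduced cost of garden beds: c₃ − yᵀa₃ = 7 − (3·3 + 4·1) = 7 − 13 = -6.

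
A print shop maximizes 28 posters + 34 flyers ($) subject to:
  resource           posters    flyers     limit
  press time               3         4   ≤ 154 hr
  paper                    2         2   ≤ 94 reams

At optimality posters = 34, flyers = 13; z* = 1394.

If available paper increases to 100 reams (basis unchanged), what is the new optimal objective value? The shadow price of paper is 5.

Δb = 6, so new z* = 1394 + (5)·(6) = 1394 + 30 = 1424.

1424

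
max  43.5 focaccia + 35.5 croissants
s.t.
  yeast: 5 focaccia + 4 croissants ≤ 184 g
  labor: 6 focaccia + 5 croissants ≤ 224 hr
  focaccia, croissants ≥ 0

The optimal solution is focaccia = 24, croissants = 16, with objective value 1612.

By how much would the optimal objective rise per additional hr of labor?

3.5

Check each constraint at x*: yeast 184/184 (tight); labor 224/224 (tight).
Dual feasibility on the basic columns requires 5·y_yeast + 6·y_labor = 43.5, 4·y_yeast + 5·y_labor = 35.5.
→ y_yeast = 4.5 and y_labor = 3.5.
Shadow price of labor = 3.5.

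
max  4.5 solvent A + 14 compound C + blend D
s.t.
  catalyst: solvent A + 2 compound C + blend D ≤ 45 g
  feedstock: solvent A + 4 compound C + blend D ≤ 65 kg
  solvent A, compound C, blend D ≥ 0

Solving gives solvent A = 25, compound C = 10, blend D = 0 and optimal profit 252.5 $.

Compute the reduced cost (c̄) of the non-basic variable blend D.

Both catalyst and feedstock are binding at x*.
The binding rows give the dual system: 1·y_catalyst + 1·y_feedstock = 4.5 and 2·y_catalyst + 4·y_feedstock = 14.
→ y_catalyst = 2 and y_feedstock = 2.5.
Reduced cost of blend D: c₃ − yᵀa₃ = 1 − (2·1 + 2.5·1) = 1 − 4.5 = -3.5.

-3.5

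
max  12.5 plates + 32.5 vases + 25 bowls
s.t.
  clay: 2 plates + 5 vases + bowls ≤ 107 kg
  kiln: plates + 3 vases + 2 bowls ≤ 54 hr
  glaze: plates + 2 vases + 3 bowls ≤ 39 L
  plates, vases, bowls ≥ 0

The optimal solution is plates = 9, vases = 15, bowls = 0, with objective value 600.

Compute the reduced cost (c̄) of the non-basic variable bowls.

-5

Binding: kiln and glaze. Non-binding: clay (14 unused).
Since clay is not tight, its dual is 0.
The binding rows give the dual system: 1·y_kiln + 1·y_glaze = 12.5 and 3·y_kiln + 2·y_glaze = 32.5.
→ y_kiln = 7.5 and y_glaze = 5.
Reduced cost of bowls: c₃ − yᵀa₃ = 25 − (7.5·2 + 5·3) = 25 − 30 = -5.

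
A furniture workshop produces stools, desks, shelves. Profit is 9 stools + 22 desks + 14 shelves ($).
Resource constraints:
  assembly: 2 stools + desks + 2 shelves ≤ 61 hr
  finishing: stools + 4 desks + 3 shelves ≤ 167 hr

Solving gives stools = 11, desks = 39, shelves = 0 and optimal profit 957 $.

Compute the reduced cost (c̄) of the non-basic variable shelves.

Both assembly and finishing are binding at x*.
The binding rows give the dual system: 2·y_assembly + 1·y_finishing = 9 and 1·y_assembly + 4·y_finishing = 22.
Solving: y_assembly = 2, y_finishing = 5.
Reduced cost of shelves: c₃ − yᵀa₃ = 14 − (2·2 + 5·3) = 14 − 19 = -5.

-5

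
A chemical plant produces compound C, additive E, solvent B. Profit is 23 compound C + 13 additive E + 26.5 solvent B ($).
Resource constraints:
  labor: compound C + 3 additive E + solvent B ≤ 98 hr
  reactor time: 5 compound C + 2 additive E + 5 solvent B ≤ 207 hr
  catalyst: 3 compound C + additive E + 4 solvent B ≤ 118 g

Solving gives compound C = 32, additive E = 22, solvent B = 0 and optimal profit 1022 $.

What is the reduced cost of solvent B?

Binding: labor and catalyst. Non-binding: reactor time (3 unused).
Since reactor time is not tight, its dual is 0.
Dual feasibility on the basic columns requires 1·y_labor + 3·y_catalyst = 23, 3·y_labor + 1·y_catalyst = 13.
→ y_labor = 2 and y_catalyst = 7.
Reduced cost of solvent B: c₃ − yᵀa₃ = 26.5 − (2·1 + 7·4) = 26.5 − 30 = -3.5.

-3.5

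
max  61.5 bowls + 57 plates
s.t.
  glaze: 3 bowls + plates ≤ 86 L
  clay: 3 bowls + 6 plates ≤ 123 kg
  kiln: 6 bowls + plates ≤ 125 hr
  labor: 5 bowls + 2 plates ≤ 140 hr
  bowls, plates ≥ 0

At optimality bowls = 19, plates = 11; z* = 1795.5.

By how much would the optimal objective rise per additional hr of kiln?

6

Check each constraint at x*: glaze 68/86 (slack 18); clay 123/123 (tight); kiln 125/125 (tight); labor 117/140 (slack 23).
Since glaze, labor are not tight, their duals are 0.
From A_Bᵀ y = c: 3·y_clay + 6·y_kiln = 61.5; 6·y_clay + 1·y_kiln = 57.
Solving: y_clay = 8.5, y_kiln = 6.
Shadow price of kiln = 6.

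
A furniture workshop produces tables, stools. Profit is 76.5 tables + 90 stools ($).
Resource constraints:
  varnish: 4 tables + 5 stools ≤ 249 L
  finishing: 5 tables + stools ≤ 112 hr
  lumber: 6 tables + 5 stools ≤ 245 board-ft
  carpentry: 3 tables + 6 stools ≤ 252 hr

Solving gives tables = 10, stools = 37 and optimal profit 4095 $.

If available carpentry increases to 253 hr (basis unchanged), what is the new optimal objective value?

Check each constraint at x*: varnish 225/249 (slack 24); finishing 87/112 (slack 25); lumber 245/245 (tight); carpentry 252/252 (tight).
Since varnish, finishing are not tight, their duals are 0.
The binding rows give the dual system: 6·y_lumber + 3·y_carpentry = 76.5 and 5·y_lumber + 6·y_carpentry = 90.
Solving: y_lumber = 9, y_carpentry = 7.5.
Δz = y_carpentry·Δb = 7.5 × (1) = 7.5, so new z* = 4095 + 7.5 = 4102.5.

4102.5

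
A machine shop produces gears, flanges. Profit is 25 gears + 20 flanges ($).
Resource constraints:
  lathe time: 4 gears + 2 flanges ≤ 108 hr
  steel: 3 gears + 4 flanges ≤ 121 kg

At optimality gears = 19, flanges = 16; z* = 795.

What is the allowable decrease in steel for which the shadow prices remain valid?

Binding constraints: lathe time, steel. The basis is B = [[4,2],[3,4]] with det 10.
Per unit decrease in steel, x* moves by d = (0.2, -0.4).
The basis stays optimal until flanges reaches 0; allowable decrease = 40 kg.

40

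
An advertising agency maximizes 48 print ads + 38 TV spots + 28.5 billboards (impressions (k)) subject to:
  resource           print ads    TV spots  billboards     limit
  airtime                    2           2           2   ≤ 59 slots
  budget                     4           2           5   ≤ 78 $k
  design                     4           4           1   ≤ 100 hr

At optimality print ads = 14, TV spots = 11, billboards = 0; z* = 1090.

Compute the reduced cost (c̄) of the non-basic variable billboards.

-3.5

At the optimum: airtime uses 50 of 59 (slack = 9); budget uses 78 of 78 (binding); design uses 100 of 100 (binding).
By complementary slackness, y = 0 for the non-binding constraint.
The binding rows give the dual system: 4·y_budget + 4·y_design = 48 and 2·y_budget + 4·y_design = 38.
This yields shadow prices y_budget = 5, y_design = 7.
Reduced cost of billboards: c₃ − yᵀa₃ = 28.5 − (5·5 + 7·1) = 28.5 − 32 = -3.5.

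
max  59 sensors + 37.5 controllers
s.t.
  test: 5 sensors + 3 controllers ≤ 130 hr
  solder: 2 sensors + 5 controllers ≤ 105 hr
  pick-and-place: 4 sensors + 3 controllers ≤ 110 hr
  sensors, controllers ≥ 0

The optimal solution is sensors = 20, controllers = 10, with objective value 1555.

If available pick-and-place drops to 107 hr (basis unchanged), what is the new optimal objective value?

At the optimum: test uses 130 of 130 (binding); solder uses 90 of 105 (slack = 15); pick-and-place uses 110 of 110 (binding).
By complementary slackness, y = 0 for the non-binding constraint.
Dual feasibility on the basic columns requires 5·y_test + 4·y_pick-and-place = 59, 3·y_test + 3·y_pick-and-place = 37.5.
→ y_test = 9 and y_pick-and-place = 3.5.
Δz = y_pick-and-place·Δb = 3.5 × (-3) = -10.5, so new z* = 1555 − 10.5 = 1544.5.

1544.5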